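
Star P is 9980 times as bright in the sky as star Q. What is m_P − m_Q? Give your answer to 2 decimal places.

Pogson: Δm = −2.5 log₁₀(ratio) = −2.5 log₁₀(9980) = −2.5 × 3.9991 = -9.998
Star P is brighter, so it has the smaller magnitude: the difference is negative.

m_P − m_Q ≈ -10.00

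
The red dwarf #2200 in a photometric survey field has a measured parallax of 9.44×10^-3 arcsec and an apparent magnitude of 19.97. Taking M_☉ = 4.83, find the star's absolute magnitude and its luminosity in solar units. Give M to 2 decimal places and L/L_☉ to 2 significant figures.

d = 1/p = 1/9.44×10^-3″ = 105.9 pc
M = m − 5 log₁₀ d + 5 = 19.97 − 5·2.0250 + 5 = 14.845
M − M_☉ = 14.845 − 4.83 = 10.015
L/L_☉ = 10^(−0.4 × 10.015) = 9.864×10^-5

M ≈ 14.84; L/L_☉ ≈ 9.9×10^-5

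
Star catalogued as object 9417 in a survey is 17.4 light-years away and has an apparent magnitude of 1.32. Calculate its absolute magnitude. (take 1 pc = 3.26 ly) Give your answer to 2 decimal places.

d = 17.4 ly / 3.26 = 5.337 pc
5 log₁₀(d/10 pc) = 5 log₁₀(5.337) − 5 = -1.363
M = m − 5 log₁₀(d/10) = 1.32 + 1.363 = 2.683

M ≈ 2.68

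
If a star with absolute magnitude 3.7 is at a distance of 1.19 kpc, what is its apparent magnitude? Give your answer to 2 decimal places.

m ≈ 14.08

d = 1.19 kpc = 1190 pc
m = M + 5 log₁₀ d − 5 = 3.7 + 5·3.0755 − 5 = 14.078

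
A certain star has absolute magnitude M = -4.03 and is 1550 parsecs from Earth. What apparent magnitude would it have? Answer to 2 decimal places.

m = M + 5 log₁₀ d − 5 = -4.03 + 5·3.1903 − 5 = 6.922

m ≈ 6.92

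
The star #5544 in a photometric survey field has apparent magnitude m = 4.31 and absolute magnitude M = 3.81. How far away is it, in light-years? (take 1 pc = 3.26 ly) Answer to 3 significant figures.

Distance modulus: m − M = 4.31 − (3.81) = 0.500
m − M = 5 log₁₀ d − 5
log₁₀ d = (m − M)/5 + 1 = 1.1000
d = 10^1.1000 = 12.59 pc
= 41.04 ly

d ≈ 41.0 ly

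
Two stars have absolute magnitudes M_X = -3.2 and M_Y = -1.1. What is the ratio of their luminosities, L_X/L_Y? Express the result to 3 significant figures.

ΔM = M_X − M_Y = -2.1
L_X/L_Y = 10^(−0.4 ΔM) = 10^0.840 = 6.918

L_X/L_Y ≈ 6.92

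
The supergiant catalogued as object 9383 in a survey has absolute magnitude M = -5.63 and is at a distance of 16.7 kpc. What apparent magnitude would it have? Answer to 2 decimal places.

m ≈ 10.48

d = 16.7 kpc = 16700 pc
m = M + 5 log₁₀ d − 5 = -5.63 + 5·4.2227 − 5 = 10.484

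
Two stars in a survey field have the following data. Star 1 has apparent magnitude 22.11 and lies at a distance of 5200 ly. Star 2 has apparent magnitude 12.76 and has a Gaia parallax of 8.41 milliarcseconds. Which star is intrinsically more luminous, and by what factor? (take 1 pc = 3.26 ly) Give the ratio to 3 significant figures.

Star 2 is more luminous, by a factor of 30.5.

Star 1: d = 5200 ly / 3.26 = 1595 pc
Star 1: M = m − 5 log₁₀ d + 5 = 22.11 − 5·3.2028 + 5 = 11.096
Star 2: p = 8.41 mas = 8.41×10^-3″ → d = 1/p = 118.9 pc
Star 2: M = m − 5 log₁₀ d + 5 = 12.76 − 5·2.0752 + 5 = 7.384
ΔM = M_1 − M_2 = 11.096 − (7.384) = 3.712; smaller M is more luminous → Star 2.
L ratio = 10^(0.4 |ΔM|) = 10^1.485 = 30.54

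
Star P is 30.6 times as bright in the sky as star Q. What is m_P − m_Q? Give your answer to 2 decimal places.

Pogson: Δm = −2.5 log₁₀(ratio) = −2.5 log₁₀(30.6) = −2.5 × 1.4857 = -3.714
Star P is brighter, so it has the smaller magnitude: the difference is negative.

m_P − m_Q ≈ -3.71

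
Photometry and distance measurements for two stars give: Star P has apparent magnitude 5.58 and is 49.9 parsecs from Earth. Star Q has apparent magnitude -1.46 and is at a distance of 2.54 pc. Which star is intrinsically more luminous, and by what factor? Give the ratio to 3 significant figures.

Star P: M = m − 5 log₁₀ d + 5 = 5.58 − 5·1.6981 + 5 = 2.089
Star Q: M = m − 5 log₁₀ d + 5 = -1.46 − 5·0.4048 + 5 = 1.516
ΔM = M_P − M_Q = 2.089 − (1.516) = 0.574; smaller M is more luminous → Star Q.
L ratio = 10^(0.4 |ΔM|) = 10^0.229 = 1.696

Star Q is more luminous, by a factor of 1.70.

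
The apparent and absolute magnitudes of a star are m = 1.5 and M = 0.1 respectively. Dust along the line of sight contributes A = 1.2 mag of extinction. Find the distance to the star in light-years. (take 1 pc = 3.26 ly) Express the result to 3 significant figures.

m − M = 5 log₁₀(d/10 pc) + A  ⇒  1.5 − (0.1) − 1.2 = 5 log₁₀(d/10)
0.200 = 5 log₁₀(d/10)
log₁₀ d = (m − M − A)/5 + 1 = 1.0400
d = 10^1.0400 = 10.96 pc
= 35.75 ly

d ≈ 35.7 ly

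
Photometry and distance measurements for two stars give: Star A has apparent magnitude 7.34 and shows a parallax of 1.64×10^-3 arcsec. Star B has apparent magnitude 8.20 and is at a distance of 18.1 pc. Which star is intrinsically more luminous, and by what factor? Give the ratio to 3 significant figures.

Star A is more luminous, by a factor of 2510.

Star A: d = 1/p = 1/1.64×10^-3″ = 609.8 pc
Star A: M = m − 5 log₁₀ d + 5 = 7.34 − 5·2.7852 + 5 = -1.586
Star B: M = m − 5 log₁₀ d + 5 = 8.20 − 5·1.2577 + 5 = 6.912
ΔM = M_A − M_B = -1.586 − (6.912) = -8.497; smaller M is more luminous → Star A.
L ratio = 10^(0.4 |ΔM|) = 10^3.399 = 2506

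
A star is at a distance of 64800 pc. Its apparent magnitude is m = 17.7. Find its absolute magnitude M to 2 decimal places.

5 log₁₀(d/10 pc) = 5 log₁₀(64800) − 5 = 19.058
M = m − 5 log₁₀(d/10) = 17.7 − 19.058 = -1.358

M ≈ -1.36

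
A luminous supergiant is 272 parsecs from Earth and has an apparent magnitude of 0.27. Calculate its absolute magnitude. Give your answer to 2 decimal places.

5 log₁₀(d/10 pc) = 5 log₁₀(272.0) − 5 = 7.173
M = m − 5 log₁₀(d/10) = 0.27 − 7.173 = -6.903

M ≈ -6.90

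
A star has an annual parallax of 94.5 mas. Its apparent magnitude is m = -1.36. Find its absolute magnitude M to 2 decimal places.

M ≈ -1.48

p = 94.5 mas = 0.0945″ → d = 1/p = 10.58 pc
5 log₁₀(d/10 pc) = 5 log₁₀(10.58) − 5 = 0.123
M = m − 5 log₁₀(d/10) = -1.36 − 0.123 = -1.483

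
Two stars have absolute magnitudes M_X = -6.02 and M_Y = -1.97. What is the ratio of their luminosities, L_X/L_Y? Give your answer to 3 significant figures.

ΔM = M_X − M_Y = -4.05
L_X/L_Y = 10^(−0.4 ΔM) = 10^1.620 = 41.69

L_X/L_Y ≈ 41.7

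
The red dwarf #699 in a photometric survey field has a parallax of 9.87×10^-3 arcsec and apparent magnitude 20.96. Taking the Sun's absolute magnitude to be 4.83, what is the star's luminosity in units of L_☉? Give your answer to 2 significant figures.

L/L_☉ ≈ 3.6×10^-5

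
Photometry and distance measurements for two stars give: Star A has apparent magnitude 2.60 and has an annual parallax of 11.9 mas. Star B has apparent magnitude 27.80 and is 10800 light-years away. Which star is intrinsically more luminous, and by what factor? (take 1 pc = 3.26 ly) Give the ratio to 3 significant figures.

Star A: p = 11.9 mas = 0.0119″ → d = 1/p = 84.03 pc
Star A: M = m − 5 log₁₀ d + 5 = 2.60 − 5·1.9245 + 5 = -2.022
Star B: d = 10800 ly / 3.26 = 3313 pc
Star B: M = m − 5 log₁₀ d + 5 = 27.80 − 5·3.5202 + 5 = 15.199
ΔM = M_A − M_B = -2.022 − (15.199) = -17.221; smaller M is more luminous → Star A.
L ratio = 10^(0.4 |ΔM|) = 10^6.888 = 7.736×10^6

Star A is more luminous, by a factor of 7.74×10^6.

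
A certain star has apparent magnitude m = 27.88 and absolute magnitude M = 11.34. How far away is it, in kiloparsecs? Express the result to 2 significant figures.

d ≈ 20 kpc

Distance modulus: m − M = 27.88 − (11.34) = 16.540
m − M = 5 log₁₀ d − 5
log₁₀ d = (m − M)/5 + 1 = 4.3080
d = 10^4.3080 = 20320 pc
= 20.32 kpc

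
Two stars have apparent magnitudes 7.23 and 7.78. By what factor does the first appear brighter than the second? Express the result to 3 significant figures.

1.66

Magnitude difference = -0.55
Flux ratio = 10^(−0.4 Δm) = 10^(−0.4 × -0.55) = 10^0.220 = 1.660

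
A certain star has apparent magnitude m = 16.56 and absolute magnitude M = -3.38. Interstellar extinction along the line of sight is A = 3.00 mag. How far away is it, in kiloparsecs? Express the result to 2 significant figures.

d ≈ 24 kpc

m − M = 5 log₁₀(d/10 pc) + A  ⇒  16.56 − (-3.38) − 3.00 = 5 log₁₀(d/10)
16.940 = 5 log₁₀(d/10)
log₁₀ d = (m − M − A)/5 + 1 = 4.3880
d = 10^4.3880 = 24430 pc
= 24.43 kpc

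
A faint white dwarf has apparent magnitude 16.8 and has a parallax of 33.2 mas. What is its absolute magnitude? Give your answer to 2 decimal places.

M ≈ 14.41

p = 33.2 mas = 0.0332″ → d = 1/p = 30.12 pc
5 log₁₀(d/10 pc) = 5 log₁₀(30.12) − 5 = 2.394
M = m − 5 log₁₀(d/10) = 16.8 − 2.394 = 14.406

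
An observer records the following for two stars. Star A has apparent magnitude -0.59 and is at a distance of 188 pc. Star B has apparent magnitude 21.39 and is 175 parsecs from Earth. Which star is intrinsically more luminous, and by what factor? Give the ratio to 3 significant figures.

Star A: M = m − 5 log₁₀ d + 5 = -0.59 − 5·2.2742 + 5 = -6.961
Star B: M = m − 5 log₁₀ d + 5 = 21.39 − 5·2.2430 + 5 = 15.175
ΔM = M_A − M_B = -6.961 − (15.175) = -22.136; smaller M is more luminous → Star A.
L ratio = 10^(0.4 |ΔM|) = 10^8.854 = 7.149×10^8

Star A is more luminous, by a factor of 7.15×10^8.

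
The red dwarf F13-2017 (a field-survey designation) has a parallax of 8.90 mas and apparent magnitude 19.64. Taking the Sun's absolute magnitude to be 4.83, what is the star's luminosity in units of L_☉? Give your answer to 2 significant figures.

d = 1/p = 1000/8.90 mas = 112.4 pc
M = m − 5 log₁₀ d + 5 = 19.64 − 5·2.0506 + 5 = 14.387
M − M_☉ = 14.387 − 4.83 = 9.557
L/L_☉ = 10^(−0.4 × 9.557) = 1.504×10^-4

L/L_☉ ≈ 1.5×10^-4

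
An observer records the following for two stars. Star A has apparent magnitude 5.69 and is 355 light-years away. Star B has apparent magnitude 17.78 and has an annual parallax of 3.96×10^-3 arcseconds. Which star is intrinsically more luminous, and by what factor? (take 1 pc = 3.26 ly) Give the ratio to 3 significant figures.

Star A is more luminous, by a factor of 12700.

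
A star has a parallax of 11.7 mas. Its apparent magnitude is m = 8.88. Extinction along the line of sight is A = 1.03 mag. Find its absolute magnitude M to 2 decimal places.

p = 11.7 mas = 0.0117″ → d = 1/p = 85.47 pc
5 log₁₀(d/10 pc) = 5 log₁₀(85.47) − 5 = 4.659
M = m − 5 log₁₀(d/10) − A = 8.88 − 4.659 − 1.03 = 3.191

M ≈ 3.19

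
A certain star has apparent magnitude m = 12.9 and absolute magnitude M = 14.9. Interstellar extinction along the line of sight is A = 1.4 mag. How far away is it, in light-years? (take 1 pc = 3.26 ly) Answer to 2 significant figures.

m − M = 5 log₁₀(d/10 pc) + A  ⇒  12.9 − (14.9) − 1.4 = 5 log₁₀(d/10)
-3.400 = 5 log₁₀(d/10)
log₁₀ d = (m − M − A)/5 + 1 = 0.3200
d = 10^0.3200 = 2.089 pc
= 6.811 ly

d ≈ 6.8 ly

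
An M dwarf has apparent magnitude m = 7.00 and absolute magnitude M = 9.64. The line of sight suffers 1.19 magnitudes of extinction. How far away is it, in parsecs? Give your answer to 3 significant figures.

d ≈ 1.71 pc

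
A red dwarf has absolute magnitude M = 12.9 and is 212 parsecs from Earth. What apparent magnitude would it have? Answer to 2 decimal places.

m = M + 5 log₁₀ d − 5 = 12.9 + 5·2.3263 − 5 = 19.532

m ≈ 19.53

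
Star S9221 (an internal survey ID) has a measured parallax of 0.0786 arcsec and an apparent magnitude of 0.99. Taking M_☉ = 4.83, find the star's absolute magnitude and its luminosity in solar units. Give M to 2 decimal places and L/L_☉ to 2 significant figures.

d = 1/p = 1/0.0786″ = 12.72 pc
M = m − 5 log₁₀ d + 5 = 0.99 − 5·1.1046 + 5 = 0.467
M − M_☉ = 0.467 − 4.83 = -4.363
L/L_☉ = 10^(−0.4 × -4.363) = 55.61

M ≈ 0.47; L/L_☉ ≈ 56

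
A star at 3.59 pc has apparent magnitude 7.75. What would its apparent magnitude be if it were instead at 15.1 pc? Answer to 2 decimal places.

Flux ∝ 1/d², so Δm = 5 log₁₀(d₂/d₁) = 5 log₁₀(15.1/3.59) = 3.119
m₂ = m₁ + Δm = 7.75 + (3.119) = 10.869

m ≈ 10.87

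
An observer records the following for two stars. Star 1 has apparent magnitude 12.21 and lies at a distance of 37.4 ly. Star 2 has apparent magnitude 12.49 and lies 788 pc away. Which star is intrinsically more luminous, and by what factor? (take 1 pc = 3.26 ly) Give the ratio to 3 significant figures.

Star 2 is more luminous, by a factor of 3650.

Star 1: d = 37.4 ly / 3.26 = 11.47 pc
Star 1: M = m − 5 log₁₀ d + 5 = 12.21 − 5·1.0597 + 5 = 11.912
Star 2: M = m − 5 log₁₀ d + 5 = 12.49 − 5·2.8965 + 5 = 3.007
ΔM = M_1 − M_2 = 11.912 − (3.007) = 8.904; smaller M is more luminous → Star 2.
L ratio = 10^(0.4 |ΔM|) = 10^3.562 = 3645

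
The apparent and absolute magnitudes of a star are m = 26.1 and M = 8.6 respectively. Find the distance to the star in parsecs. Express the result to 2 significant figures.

d ≈ 32000 pc

Distance modulus: m − M = 26.1 − (8.6) = 17.500
m − M = 5 log₁₀ d − 5
log₁₀ d = (m − M)/5 + 1 = 4.5000
d = 10^4.5000 = 31620 pc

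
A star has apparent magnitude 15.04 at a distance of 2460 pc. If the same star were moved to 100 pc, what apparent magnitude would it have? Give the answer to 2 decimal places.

m ≈ 8.09

Flux ∝ 1/d², so Δm = 5 log₁₀(d₂/d₁) = 5 log₁₀(100/2460) = -6.955
m₂ = m₁ + Δm = 15.04 + (-6.955) = 8.085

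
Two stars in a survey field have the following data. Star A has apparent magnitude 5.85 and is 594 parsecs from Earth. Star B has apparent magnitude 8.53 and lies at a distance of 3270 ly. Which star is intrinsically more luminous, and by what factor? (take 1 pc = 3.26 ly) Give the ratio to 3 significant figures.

Star A is more luminous, by a factor of 4.14.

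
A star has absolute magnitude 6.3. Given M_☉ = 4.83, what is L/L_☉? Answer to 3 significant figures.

M − M_☉ = 6.3 − 4.83 = 1.470
L/L_☉ = 10^(−0.4 (M − M_☉)) = 10^-0.588 = 0.2582

L/L_☉ ≈ 0.258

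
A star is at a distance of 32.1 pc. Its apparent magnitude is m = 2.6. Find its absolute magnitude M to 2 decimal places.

5 log₁₀(d/10 pc) = 5 log₁₀(32.10) − 5 = 2.533
M = m − 5 log₁₀(d/10) = 2.6 − 2.533 = 0.067

M ≈ 0.07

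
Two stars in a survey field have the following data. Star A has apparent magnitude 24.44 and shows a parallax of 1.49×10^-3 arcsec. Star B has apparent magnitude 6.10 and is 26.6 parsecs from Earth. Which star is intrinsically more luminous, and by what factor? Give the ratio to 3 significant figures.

Star A: d = 1/p = 1/1.49×10^-3″ = 671.1 pc
Star A: M = m − 5 log₁₀ d + 5 = 24.44 − 5·2.8268 + 5 = 15.306
Star B: M = m − 5 log₁₀ d + 5 = 6.10 − 5·1.4249 + 5 = 3.976
ΔM = M_A − M_B = 15.306 − (3.976) = 11.330; smaller M is more luminous → Star B.
L ratio = 10^(0.4 |ΔM|) = 10^4.532 = 34050

Star B is more luminous, by a factor of 34100.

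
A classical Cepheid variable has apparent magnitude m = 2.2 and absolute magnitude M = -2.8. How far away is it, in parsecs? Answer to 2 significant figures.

d ≈ 100 pc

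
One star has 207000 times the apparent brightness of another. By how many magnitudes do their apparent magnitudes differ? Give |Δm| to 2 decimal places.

Pogson: Δm = −2.5 log₁₀(ratio) = −2.5 log₁₀(207000) = −2.5 × 5.3160 = -13.290

|Δm| ≈ 13.29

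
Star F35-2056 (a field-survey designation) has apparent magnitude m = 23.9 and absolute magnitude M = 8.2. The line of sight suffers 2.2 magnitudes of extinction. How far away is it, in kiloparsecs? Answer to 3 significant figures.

d ≈ 5.01 kpc

m − M = 5 log₁₀(d/10 pc) + A  ⇒  23.9 − (8.2) − 2.2 = 5 log₁₀(d/10)
13.500 = 5 log₁₀(d/10)
log₁₀ d = (m − M − A)/5 + 1 = 3.7000
d = 10^3.7000 = 5012 pc
= 5.012 kpc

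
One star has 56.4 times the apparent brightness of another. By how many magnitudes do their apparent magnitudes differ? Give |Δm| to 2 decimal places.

Pogson: Δm = −2.5 log₁₀(ratio) = −2.5 log₁₀(56.4) = −2.5 × 1.7513 = -4.378

|Δm| ≈ 4.38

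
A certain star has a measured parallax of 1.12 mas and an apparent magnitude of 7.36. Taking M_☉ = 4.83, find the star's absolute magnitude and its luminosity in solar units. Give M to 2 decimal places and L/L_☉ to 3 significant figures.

M ≈ -2.39; L/L_☉ ≈ 775

d = 1/p = 1000/1.12 mas = 892.9 pc
M = m − 5 log₁₀ d + 5 = 7.36 − 5·2.9508 + 5 = -2.394
M − M_☉ = -2.394 − 4.83 = -7.224
L/L_☉ = 10^(−0.4 × -7.224) = 775.5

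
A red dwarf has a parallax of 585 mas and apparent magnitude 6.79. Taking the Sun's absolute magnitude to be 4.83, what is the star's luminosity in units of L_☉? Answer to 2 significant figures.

d = 1/p = 1000/585 mas = 1.709 pc
M = m − 5 log₁₀ d + 5 = 6.79 − 5·0.2328 + 5 = 10.626
M − M_☉ = 10.626 − 4.83 = 5.796
L/L_☉ = 10^(−0.4 × 5.796) = 4.805×10^-3

L/L_☉ ≈ 4.8×10^-3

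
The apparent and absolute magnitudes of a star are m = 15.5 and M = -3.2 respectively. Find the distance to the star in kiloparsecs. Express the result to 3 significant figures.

d ≈ 55.0 kpc

Distance modulus: m − M = 15.5 − (-3.2) = 18.700
m − M = 5 log₁₀ d − 5
log₁₀ d = (m − M)/5 + 1 = 4.7400
d = 10^4.7400 = 54950 pc
= 54.95 kpc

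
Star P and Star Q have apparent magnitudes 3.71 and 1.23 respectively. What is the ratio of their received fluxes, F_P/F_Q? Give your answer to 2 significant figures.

Magnitude difference = 2.48
Flux ratio = 10^(−0.4 Δm) = 10^(−0.4 × 2.48) = 10^-0.992 = 0.1019

F_P/F_Q ≈ 0.10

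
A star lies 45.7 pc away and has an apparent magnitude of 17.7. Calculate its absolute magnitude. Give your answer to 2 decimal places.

M ≈ 14.40

5 log₁₀(d/10 pc) = 5 log₁₀(45.70) − 5 = 3.300
M = m − 5 log₁₀(d/10) = 17.7 − 3.300 = 14.400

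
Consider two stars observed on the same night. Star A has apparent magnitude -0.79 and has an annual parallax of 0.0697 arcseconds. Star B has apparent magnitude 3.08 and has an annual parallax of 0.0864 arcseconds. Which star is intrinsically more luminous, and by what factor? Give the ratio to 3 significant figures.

Star A is more luminous, by a factor of 54.3.

Star A: d = 1/p = 1/0.0697″ = 14.35 pc
Star A: M = m − 5 log₁₀ d + 5 = -0.79 − 5·1.1568 + 5 = -1.574
Star B: d = 1/p = 1/0.0864″ = 11.57 pc
Star B: M = m − 5 log₁₀ d + 5 = 3.08 − 5·1.0635 + 5 = 2.763
ΔM = M_A − M_B = -1.574 − (2.763) = -4.336; smaller M is more luminous → Star A.
L ratio = 10^(0.4 |ΔM|) = 10^1.735 = 54.27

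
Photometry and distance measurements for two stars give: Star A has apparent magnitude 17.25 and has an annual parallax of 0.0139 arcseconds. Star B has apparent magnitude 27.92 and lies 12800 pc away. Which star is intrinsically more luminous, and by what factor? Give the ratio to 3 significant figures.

Star B is more luminous, by a factor of 1.71.

Star A: d = 1/p = 1/0.0139″ = 71.94 pc
Star A: M = m − 5 log₁₀ d + 5 = 17.25 − 5·1.8570 + 5 = 12.965
Star B: M = m − 5 log₁₀ d + 5 = 27.92 − 5·4.1072 + 5 = 12.384
ΔM = M_A − M_B = 12.965 − (12.384) = 0.581; smaller M is more luminous → Star B.
L ratio = 10^(0.4 |ΔM|) = 10^0.232 = 1.708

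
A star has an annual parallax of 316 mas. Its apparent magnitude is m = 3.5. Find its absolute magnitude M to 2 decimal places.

M ≈ 6.00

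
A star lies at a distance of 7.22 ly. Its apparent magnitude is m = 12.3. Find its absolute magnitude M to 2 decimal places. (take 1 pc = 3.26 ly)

M ≈ 15.57

d = 7.22 ly / 3.26 = 2.215 pc
5 log₁₀(d/10 pc) = 5 log₁₀(2.215) − 5 = -3.273
M = m − 5 log₁₀(d/10) = 12.3 + 3.273 = 15.573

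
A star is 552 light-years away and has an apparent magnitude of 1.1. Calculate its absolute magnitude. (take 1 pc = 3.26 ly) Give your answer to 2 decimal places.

d = 552 ly / 3.26 = 169.3 pc
5 log₁₀(d/10 pc) = 5 log₁₀(169.3) − 5 = 6.144
M = m − 5 log₁₀(d/10) = 1.1 − 6.144 = -5.044

M ≈ -5.04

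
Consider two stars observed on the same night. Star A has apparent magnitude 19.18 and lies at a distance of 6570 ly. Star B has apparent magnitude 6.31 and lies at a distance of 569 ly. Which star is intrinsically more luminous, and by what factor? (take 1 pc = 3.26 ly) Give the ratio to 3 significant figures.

Star A: d = 6570 ly / 3.26 = 2015 pc
Star A: M = m − 5 log₁₀ d + 5 = 19.18 − 5·3.3043 + 5 = 7.658
Star B: d = 569 ly / 3.26 = 174.5 pc
Star B: M = m − 5 log₁₀ d + 5 = 6.31 − 5·2.2419 + 5 = 0.101
ΔM = M_A − M_B = 7.658 − (0.101) = 7.558; smaller M is more luminous → Star B.
L ratio = 10^(0.4 |ΔM|) = 10^3.023 = 1055

Star B is more luminous, by a factor of 1050.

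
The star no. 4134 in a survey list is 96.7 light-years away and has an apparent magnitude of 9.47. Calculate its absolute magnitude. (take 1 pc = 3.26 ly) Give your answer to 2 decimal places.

d = 96.7 ly / 3.26 = 29.66 pc
5 log₁₀(d/10 pc) = 5 log₁₀(29.66) − 5 = 2.361
M = m − 5 log₁₀(d/10) = 9.47 − 2.361 = 7.109

M ≈ 7.11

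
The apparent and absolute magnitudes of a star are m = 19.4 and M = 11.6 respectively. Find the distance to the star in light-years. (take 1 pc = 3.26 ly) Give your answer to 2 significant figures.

d ≈ 1200 ly

μ = m − M = 7.800
m − M = 5 log₁₀ d − 5
log₁₀ d = (m − M)/5 + 1 = 2.5600
d = 10^2.5600 = 363.1 pc
= 1184 ly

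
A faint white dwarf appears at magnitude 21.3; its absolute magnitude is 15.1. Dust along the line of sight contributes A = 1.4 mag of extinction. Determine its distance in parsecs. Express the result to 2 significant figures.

d ≈ 91 pc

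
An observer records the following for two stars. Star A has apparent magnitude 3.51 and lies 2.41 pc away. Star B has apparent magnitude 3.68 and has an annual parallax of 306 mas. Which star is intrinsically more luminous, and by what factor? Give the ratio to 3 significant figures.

Star A: M = m − 5 log₁₀ d + 5 = 3.51 − 5·0.3820 + 5 = 6.600
Star B: p = 306 mas = 0.306″ → d = 1/p = 3.268 pc
Star B: M = m − 5 log₁₀ d + 5 = 3.68 − 5·0.5143 + 5 = 6.109
ΔM = M_A − M_B = 6.600 − (6.109) = 0.491; smaller M is more luminous → Star B.
L ratio = 10^(0.4 |ΔM|) = 10^0.197 = 1.572

Star B is more luminous, by a factor of 1.57.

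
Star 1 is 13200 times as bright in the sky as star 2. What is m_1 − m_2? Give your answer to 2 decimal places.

Pogson: Δm = −2.5 log₁₀(ratio) = −2.5 log₁₀(13200) = −2.5 × 4.1206 = -10.301
Star 1 is brighter, so it has the smaller magnitude: the difference is negative.

m_1 − m_2 ≈ -10.30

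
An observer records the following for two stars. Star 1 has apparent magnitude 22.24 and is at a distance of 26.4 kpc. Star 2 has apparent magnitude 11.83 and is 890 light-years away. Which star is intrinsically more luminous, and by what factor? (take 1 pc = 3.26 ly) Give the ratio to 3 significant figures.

Star 2 is more luminous, by a factor of 1.56.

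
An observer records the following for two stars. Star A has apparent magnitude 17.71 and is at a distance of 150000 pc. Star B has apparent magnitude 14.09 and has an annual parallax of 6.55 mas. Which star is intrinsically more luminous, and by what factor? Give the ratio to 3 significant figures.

Star A is more luminous, by a factor of 34400.

Star A: M = m − 5 log₁₀ d + 5 = 17.71 − 5·5.1761 + 5 = -3.170
Star B: p = 6.55 mas = 6.55×10^-3″ → d = 1/p = 152.7 pc
Star B: M = m − 5 log₁₀ d + 5 = 14.09 − 5·2.1838 + 5 = 8.171
ΔM = M_A − M_B = -3.170 − (8.171) = -11.342; smaller M is more luminous → Star A.
L ratio = 10^(0.4 |ΔM|) = 10^4.537 = 34410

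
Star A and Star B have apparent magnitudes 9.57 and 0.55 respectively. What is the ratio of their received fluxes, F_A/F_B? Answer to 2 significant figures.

F_A/F_B ≈ 2.5×10^-4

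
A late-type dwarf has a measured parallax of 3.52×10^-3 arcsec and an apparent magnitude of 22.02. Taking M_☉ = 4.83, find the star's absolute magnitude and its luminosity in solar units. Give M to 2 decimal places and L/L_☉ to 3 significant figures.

M ≈ 14.75; L/L_☉ ≈ 1.07×10^-4

d = 1/p = 1/3.52×10^-3″ = 284.1 pc
M = m − 5 log₁₀ d + 5 = 22.02 − 5·2.4535 + 5 = 14.753
M − M_☉ = 14.753 − 4.83 = 9.923
L/L_☉ = 10^(−0.4 × 9.923) = 1.074×10^-4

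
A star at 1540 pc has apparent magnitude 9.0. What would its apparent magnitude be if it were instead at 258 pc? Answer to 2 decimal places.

Flux ∝ 1/d², so Δm = 5 log₁₀(d₂/d₁) = 5 log₁₀(258/1540) = -3.880
m₂ = m₁ + Δm = 9.0 + (-3.880) = 5.120

m ≈ 5.12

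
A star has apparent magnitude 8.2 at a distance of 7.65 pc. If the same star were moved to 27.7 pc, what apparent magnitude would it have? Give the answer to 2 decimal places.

Flux ∝ 1/d², so Δm = 5 log₁₀(d₂/d₁) = 5 log₁₀(27.7/7.65) = 2.794
m₂ = m₁ + Δm = 8.2 + (2.794) = 10.994

m ≈ 10.99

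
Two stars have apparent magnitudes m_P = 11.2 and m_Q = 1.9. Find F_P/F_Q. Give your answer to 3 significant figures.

Magnitude difference = 9.3
Flux ratio = 10^(−0.4 Δm) = 10^(−0.4 × 9.3) = 10^-3.720 = 1.905×10^-4

F_P/F_Q ≈ 1.91×10^-4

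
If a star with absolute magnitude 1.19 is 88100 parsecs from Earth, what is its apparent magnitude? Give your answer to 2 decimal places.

m = M + 5 log₁₀ d − 5 = 1.19 + 5·4.9450 − 5 = 20.915

m ≈ 20.91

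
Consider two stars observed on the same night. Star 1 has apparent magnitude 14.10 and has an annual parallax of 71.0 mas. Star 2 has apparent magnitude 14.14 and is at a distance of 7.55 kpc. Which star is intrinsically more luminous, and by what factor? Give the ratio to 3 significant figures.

Star 1: p = 71.0 mas = 0.0710″ → d = 1/p = 14.08 pc
Star 1: M = m − 5 log₁₀ d + 5 = 14.10 − 5·1.1487 + 5 = 13.356
Star 2: d = 7.55 kpc = 7550 pc
Star 2: M = m − 5 log₁₀ d + 5 = 14.14 − 5·3.8779 + 5 = -0.250
ΔM = M_1 − M_2 = 13.356 − (-0.250) = 13.606; smaller M is more luminous → Star 2.
L ratio = 10^(0.4 |ΔM|) = 10^5.442 = 277000

Star 2 is more luminous, by a factor of 277000.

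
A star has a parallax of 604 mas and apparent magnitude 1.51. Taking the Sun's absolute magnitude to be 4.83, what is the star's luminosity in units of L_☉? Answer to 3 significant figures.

L/L_☉ ≈ 0.583

d = 1/p = 1000/604 mas = 1.656 pc
M = m − 5 log₁₀ d + 5 = 1.51 − 5·0.2190 + 5 = 5.415
M − M_☉ = 5.415 − 4.83 = 0.585
L/L_☉ = 10^(−0.4 × 0.585) = 0.5833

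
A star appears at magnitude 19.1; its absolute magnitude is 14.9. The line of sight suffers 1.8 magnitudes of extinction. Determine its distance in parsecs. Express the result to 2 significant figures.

d ≈ 30 pc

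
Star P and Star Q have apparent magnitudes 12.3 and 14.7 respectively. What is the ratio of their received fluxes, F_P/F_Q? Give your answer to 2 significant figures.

Δm = 12.3 − (14.7) = -2.4
Flux ratio = 10^(−0.4 Δm) = 10^(−0.4 × -2.4) = 10^0.960 = 9.120

F_P/F_Q ≈ 9.1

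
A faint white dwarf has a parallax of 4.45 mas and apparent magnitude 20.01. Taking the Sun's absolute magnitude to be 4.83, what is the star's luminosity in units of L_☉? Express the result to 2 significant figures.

d = 1/p = 1000/4.45 mas = 224.7 pc
M = m − 5 log₁₀ d + 5 = 20.01 − 5·2.3516 + 5 = 13.252
M − M_☉ = 13.252 − 4.83 = 8.422
L/L_☉ = 10^(−0.4 × 8.422) = 4.278×10^-4

L/L_☉ ≈ 4.3×10^-4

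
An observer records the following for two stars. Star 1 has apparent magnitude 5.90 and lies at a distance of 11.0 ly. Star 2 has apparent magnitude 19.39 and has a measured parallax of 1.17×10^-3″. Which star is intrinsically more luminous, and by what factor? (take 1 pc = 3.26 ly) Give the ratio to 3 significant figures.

Star 1 is more luminous, by a factor of 3.88.

Star 1: d = 11.0 ly / 3.26 = 3.374 pc
Star 1: M = m − 5 log₁₀ d + 5 = 5.90 − 5·0.5282 + 5 = 8.259
Star 2: d = 1/p = 1/1.17×10^-3″ = 854.7 pc
Star 2: M = m − 5 log₁₀ d + 5 = 19.39 − 5·2.9318 + 5 = 9.731
ΔM = M_1 − M_2 = 8.259 − (9.731) = -1.472; smaller M is more luminous → Star 1.
L ratio = 10^(0.4 |ΔM|) = 10^0.589 = 3.879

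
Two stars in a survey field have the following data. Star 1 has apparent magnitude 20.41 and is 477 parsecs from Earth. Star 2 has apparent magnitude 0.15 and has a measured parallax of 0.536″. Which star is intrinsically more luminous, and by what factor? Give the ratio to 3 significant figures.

Star 2 is more luminous, by a factor of 1940.

Star 1: M = m − 5 log₁₀ d + 5 = 20.41 − 5·2.6785 + 5 = 12.017
Star 2: d = 1/p = 1/0.536″ = 1.866 pc
Star 2: M = m − 5 log₁₀ d + 5 = 0.15 − 5·0.2708 + 5 = 3.796
ΔM = M_1 − M_2 = 12.017 − (3.796) = 8.222; smaller M is more luminous → Star 2.
L ratio = 10^(0.4 |ΔM|) = 10^3.289 = 1944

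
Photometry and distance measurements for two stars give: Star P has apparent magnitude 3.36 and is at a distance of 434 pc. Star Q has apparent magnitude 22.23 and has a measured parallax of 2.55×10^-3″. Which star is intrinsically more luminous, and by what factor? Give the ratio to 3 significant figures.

Star P is more luminous, by a factor of 4.33×10^7.

Star P: M = m − 5 log₁₀ d + 5 = 3.36 − 5·2.6375 + 5 = -4.827
Star Q: d = 1/p = 1/2.55×10^-3″ = 392.2 pc
Star Q: M = m − 5 log₁₀ d + 5 = 22.23 − 5·2.5935 + 5 = 14.263
ΔM = M_P − M_Q = -4.827 − (14.263) = -19.090; smaller M is more luminous → Star P.
L ratio = 10^(0.4 |ΔM|) = 10^7.636 = 4.326×10^7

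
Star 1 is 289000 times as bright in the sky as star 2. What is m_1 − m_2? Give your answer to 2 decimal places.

m_1 − m_2 ≈ -13.65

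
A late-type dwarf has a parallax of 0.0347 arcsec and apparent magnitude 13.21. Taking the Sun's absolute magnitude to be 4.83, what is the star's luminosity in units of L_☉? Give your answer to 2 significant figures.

d = 1/p = 1/0.0347″ = 28.82 pc
M = m − 5 log₁₀ d + 5 = 13.21 − 5·1.4597 + 5 = 10.912
M − M_☉ = 10.912 − 4.83 = 6.082
L/L_☉ = 10^(−0.4 × 6.082) = 3.693×10^-3

L/L_☉ ≈ 3.7×10^-3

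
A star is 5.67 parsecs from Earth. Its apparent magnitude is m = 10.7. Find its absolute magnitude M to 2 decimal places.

5 log₁₀(d/10 pc) = 5 log₁₀(5.670) − 5 = -1.232
M = m − 5 log₁₀(d/10) = 10.7 + 1.232 = 11.932

M ≈ 11.93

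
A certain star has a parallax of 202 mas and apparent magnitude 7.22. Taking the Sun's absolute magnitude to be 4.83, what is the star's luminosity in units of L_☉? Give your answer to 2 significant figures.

L/L_☉ ≈ 0.027

d = 1/p = 1000/202 mas = 4.950 pc
M = m − 5 log₁₀ d + 5 = 7.22 − 5·0.6946 + 5 = 8.747
M − M_☉ = 8.747 − 4.83 = 3.917
L/L_☉ = 10^(−0.4 × 3.917) = 0.02712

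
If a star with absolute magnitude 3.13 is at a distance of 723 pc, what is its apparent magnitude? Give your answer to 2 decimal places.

m = M + 5 log₁₀ d − 5 = 3.13 + 5·2.8591 − 5 = 12.426

m ≈ 12.43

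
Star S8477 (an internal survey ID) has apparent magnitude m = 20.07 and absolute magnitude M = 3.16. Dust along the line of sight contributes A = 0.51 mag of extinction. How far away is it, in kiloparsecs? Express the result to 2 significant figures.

d ≈ 19 kpc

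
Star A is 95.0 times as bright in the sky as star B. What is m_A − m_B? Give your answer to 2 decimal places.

m_A − m_B ≈ -4.94

Pogson: Δm = −2.5 log₁₀(ratio) = −2.5 log₁₀(95.0) = −2.5 × 1.9777 = -4.944
Star A is brighter, so it has the smaller magnitude: the difference is negative.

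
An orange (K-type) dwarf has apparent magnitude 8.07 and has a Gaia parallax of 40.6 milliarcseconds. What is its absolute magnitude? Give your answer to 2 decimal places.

M ≈ 6.11

p = 40.6 mas = 0.0406″ → d = 1/p = 24.63 pc
5 log₁₀(d/10 pc) = 5 log₁₀(24.63) − 5 = 1.957
M = m − 5 log₁₀(d/10) = 8.07 − 1.957 = 6.113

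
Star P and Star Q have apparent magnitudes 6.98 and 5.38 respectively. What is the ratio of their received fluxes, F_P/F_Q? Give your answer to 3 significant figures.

F_P/F_Q ≈ 0.229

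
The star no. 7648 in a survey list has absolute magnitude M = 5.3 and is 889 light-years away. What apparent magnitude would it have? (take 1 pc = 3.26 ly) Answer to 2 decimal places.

d = 889 ly / 3.26 = 272.7 pc
m = M + 5 log₁₀ d − 5 = 5.3 + 5·2.4357 − 5 = 12.478

m ≈ 12.48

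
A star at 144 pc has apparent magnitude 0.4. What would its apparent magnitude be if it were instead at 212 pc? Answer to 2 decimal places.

m ≈ 1.24

Flux ∝ 1/d², so Δm = 5 log₁₀(d₂/d₁) = 5 log₁₀(212/144) = 0.840
m₂ = m₁ + Δm = 0.4 + (0.840) = 1.240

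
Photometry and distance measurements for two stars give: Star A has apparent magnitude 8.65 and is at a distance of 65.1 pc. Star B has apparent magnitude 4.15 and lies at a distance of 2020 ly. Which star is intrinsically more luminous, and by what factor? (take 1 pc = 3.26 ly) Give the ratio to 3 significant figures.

Star A: M = m − 5 log₁₀ d + 5 = 8.65 − 5·1.8136 + 5 = 4.582
Star B: d = 2020 ly / 3.26 = 619.6 pc
Star B: M = m − 5 log₁₀ d + 5 = 4.15 − 5·2.7921 + 5 = -4.811
ΔM = M_A − M_B = 4.582 − (-4.811) = 9.393; smaller M is more luminous → Star B.
L ratio = 10^(0.4 |ΔM|) = 10^3.757 = 5716

Star B is more luminous, by a factor of 5720.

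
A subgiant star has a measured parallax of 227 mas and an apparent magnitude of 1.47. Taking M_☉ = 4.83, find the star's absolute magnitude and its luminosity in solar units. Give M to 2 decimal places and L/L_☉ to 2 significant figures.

M ≈ 3.25; L/L_☉ ≈ 4.3

d = 1/p = 1000/227 mas = 4.405 pc
M = m − 5 log₁₀ d + 5 = 1.47 − 5·0.6440 + 5 = 3.250
M − M_☉ = 3.250 − 4.83 = -1.580
L/L_☉ = 10^(−0.4 × -1.580) = 4.285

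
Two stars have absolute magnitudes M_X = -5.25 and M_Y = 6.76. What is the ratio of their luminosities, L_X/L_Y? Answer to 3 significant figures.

ΔM = M_X − M_Y = -12.01
L_X/L_Y = 10^(−0.4 ΔM) = 10^4.804 = 63680

L_X/L_Y ≈ 63700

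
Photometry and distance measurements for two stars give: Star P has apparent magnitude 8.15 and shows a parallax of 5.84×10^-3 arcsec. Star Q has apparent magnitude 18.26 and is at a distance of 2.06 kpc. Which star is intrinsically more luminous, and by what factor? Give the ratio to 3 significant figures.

Star P: d = 1/p = 1/5.84×10^-3″ = 171.2 pc
Star P: M = m − 5 log₁₀ d + 5 = 8.15 − 5·2.2336 + 5 = 1.982
Star Q: d = 2.06 kpc = 2060 pc
Star Q: M = m − 5 log₁₀ d + 5 = 18.26 − 5·3.3139 + 5 = 6.691
ΔM = M_P − M_Q = 1.982 − (6.691) = -4.709; smaller M is more luminous → Star P.
L ratio = 10^(0.4 |ΔM|) = 10^1.883 = 76.46

Star P is more luminous, by a factor of 76.5.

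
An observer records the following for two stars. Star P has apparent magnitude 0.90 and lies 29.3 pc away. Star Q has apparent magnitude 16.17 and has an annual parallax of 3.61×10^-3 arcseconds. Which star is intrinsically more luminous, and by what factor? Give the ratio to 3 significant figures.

Star P is more luminous, by a factor of 14300.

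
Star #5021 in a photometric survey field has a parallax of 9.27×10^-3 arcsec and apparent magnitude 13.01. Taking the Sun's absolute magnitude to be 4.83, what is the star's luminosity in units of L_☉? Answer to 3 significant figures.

d = 1/p = 1/9.27×10^-3″ = 107.9 pc
M = m − 5 log₁₀ d + 5 = 13.01 − 5·2.0329 + 5 = 7.845
M − M_☉ = 7.845 − 4.83 = 3.015
L/L_☉ = 10^(−0.4 × 3.015) = 0.06221

L/L_☉ ≈ 0.0622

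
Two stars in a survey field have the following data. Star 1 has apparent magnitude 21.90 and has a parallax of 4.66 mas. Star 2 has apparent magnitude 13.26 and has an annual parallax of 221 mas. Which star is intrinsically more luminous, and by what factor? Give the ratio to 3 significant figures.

Star 1: p = 4.66 mas = 4.66×10^-3″ → d = 1/p = 214.6 pc
Star 1: M = m − 5 log₁₀ d + 5 = 21.90 − 5·2.3316 + 5 = 15.242
Star 2: p = 221 mas = 0.221″ → d = 1/p = 4.525 pc
Star 2: M = m − 5 log₁₀ d + 5 = 13.26 − 5·0.6556 + 5 = 14.982
ΔM = M_1 − M_2 = 15.242 − (14.982) = 0.260; smaller M is more luminous → Star 2.
L ratio = 10^(0.4 |ΔM|) = 10^0.104 = 1.271

Star 2 is more luminous, by a factor of 1.27.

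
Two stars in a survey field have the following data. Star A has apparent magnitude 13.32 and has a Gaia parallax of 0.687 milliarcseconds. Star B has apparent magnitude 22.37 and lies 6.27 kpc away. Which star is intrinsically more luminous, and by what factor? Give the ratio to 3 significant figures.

Star A is more luminous, by a factor of 225.

Star A: p = 0.687 mas = 6.87×10^-4″ → d = 1/p = 1456 pc
Star A: M = m − 5 log₁₀ d + 5 = 13.32 − 5·3.1630 + 5 = 2.505
Star B: d = 6.27 kpc = 6270 pc
Star B: M = m − 5 log₁₀ d + 5 = 22.37 − 5·3.7973 + 5 = 8.384
ΔM = M_A − M_B = 2.505 − (8.384) = -5.879; smaller M is more luminous → Star A.
L ratio = 10^(0.4 |ΔM|) = 10^2.352 = 224.7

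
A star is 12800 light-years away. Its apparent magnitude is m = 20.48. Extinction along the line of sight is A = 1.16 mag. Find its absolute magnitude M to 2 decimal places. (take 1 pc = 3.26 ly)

d = 12800 ly / 3.26 = 3926 pc
5 log₁₀(d/10 pc) = 5 log₁₀(3926) − 5 = 12.970
M = m − 5 log₁₀(d/10) − A = 20.48 − 12.970 − 1.16 = 6.350

M ≈ 6.35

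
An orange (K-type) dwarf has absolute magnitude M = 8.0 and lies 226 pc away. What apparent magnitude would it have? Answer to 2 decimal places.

m ≈ 14.77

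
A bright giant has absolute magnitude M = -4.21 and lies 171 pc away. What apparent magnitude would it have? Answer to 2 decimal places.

m ≈ 1.95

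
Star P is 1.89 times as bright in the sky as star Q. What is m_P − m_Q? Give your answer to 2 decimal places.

m_P − m_Q ≈ -0.69

Pogson: Δm = −2.5 log₁₀(ratio) = −2.5 log₁₀(1.89) = −2.5 × 0.2765 = -0.691
Star P is brighter, so it has the smaller magnitude: the difference is negative.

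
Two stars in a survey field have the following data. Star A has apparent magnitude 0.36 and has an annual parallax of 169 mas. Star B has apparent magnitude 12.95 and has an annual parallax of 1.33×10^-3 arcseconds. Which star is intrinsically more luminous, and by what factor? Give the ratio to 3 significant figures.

Star A: p = 169 mas = 0.169″ → d = 1/p = 5.917 pc
Star A: M = m − 5 log₁₀ d + 5 = 0.36 − 5·0.7721 + 5 = 1.499
Star B: d = 1/p = 1/1.33×10^-3″ = 751.9 pc
Star B: M = m − 5 log₁₀ d + 5 = 12.95 − 5·2.8761 + 5 = 3.569
ΔM = M_A − M_B = 1.499 − (3.569) = -2.070; smaller M is more luminous → Star A.
L ratio = 10^(0.4 |ΔM|) = 10^0.828 = 6.729

Star A is more luminous, by a factor of 6.73.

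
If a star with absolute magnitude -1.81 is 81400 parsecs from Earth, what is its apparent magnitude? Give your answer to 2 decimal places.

m = M + 5 log₁₀ d − 5 = -1.81 + 5·4.9106 − 5 = 17.743

m ≈ 17.74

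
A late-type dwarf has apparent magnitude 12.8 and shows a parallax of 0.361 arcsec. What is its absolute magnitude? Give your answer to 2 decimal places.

M ≈ 15.59

d = 1/p = 1/0.361″ = 2.770 pc
5 log₁₀(d/10 pc) = 5 log₁₀(2.770) − 5 = -2.788
M = m − 5 log₁₀(d/10) = 12.8 + 2.788 = 15.588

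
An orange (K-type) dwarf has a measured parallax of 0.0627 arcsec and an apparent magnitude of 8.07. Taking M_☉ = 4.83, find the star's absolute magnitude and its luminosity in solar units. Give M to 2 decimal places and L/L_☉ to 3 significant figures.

d = 1/p = 1/0.0627″ = 15.95 pc
M = m − 5 log₁₀ d + 5 = 8.07 − 5·1.2027 + 5 = 7.056
M − M_☉ = 7.056 − 4.83 = 2.226
L/L_☉ = 10^(−0.4 × 2.226) = 0.1287

M ≈ 7.06; L/L_☉ ≈ 0.129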